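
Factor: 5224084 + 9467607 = 14691691 = 7^1*2098813^1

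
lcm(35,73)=2555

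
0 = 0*6117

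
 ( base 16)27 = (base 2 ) 100111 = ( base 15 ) 29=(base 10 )39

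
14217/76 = 14217/76  =  187.07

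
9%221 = 9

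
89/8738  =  89/8738=0.01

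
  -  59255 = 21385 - 80640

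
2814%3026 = 2814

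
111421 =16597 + 94824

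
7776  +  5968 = 13744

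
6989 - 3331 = 3658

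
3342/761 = 4 + 298/761 = 4.39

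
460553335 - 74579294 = 385974041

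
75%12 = 3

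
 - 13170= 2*( - 6585)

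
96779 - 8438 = 88341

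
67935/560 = 1941/16 = 121.31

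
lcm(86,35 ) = 3010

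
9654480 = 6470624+3183856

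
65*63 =4095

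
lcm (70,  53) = 3710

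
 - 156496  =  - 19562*8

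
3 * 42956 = 128868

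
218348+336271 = 554619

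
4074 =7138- 3064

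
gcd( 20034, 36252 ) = 954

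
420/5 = 84 = 84.00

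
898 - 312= 586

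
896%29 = 26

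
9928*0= 0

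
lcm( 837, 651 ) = 5859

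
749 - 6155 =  - 5406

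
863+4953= 5816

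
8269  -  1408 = 6861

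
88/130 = 44/65 = 0.68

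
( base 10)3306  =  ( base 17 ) b78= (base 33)316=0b110011101010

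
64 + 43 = 107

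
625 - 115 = 510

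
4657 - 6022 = - 1365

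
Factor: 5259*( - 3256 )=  -2^3*3^1 *11^1 *37^1* 1753^1  =  -17123304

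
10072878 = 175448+9897430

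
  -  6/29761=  - 6/29761 = -  0.00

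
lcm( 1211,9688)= 9688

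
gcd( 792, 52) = 4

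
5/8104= 5/8104 = 0.00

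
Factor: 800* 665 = 2^5*5^3*7^1*19^1 = 532000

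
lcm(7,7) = 7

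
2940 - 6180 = -3240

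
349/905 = 349/905 = 0.39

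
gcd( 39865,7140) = 595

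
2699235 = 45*59983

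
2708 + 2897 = 5605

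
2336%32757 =2336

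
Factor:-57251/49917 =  - 3^( - 1 ) * 7^(  -  1) *2377^( - 1)* 57251^1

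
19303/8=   19303/8 = 2412.88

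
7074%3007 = 1060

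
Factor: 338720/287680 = 2^( - 1)*31^( - 1)*73^1 = 73/62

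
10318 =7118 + 3200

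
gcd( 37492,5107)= 1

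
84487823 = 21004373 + 63483450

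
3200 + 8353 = 11553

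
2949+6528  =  9477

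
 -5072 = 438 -5510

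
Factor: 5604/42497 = 2^2*3^1 * 7^( - 1 )*13^ (-1 ) = 12/91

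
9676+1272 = 10948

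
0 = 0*8789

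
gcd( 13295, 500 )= 5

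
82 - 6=76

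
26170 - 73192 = -47022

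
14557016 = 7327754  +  7229262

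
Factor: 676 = 2^2*13^2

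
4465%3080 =1385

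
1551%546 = 459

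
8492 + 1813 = 10305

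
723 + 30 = 753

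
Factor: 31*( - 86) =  - 2666  =  -2^1*31^1*43^1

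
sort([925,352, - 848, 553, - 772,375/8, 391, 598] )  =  [ - 848, - 772,375/8,  352,391,553,598 , 925] 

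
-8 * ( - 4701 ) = 37608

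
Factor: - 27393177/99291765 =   -  9131059/33097255 =- 5^( - 1 )*7^1*73^1 * 107^1*167^1*  6619451^( - 1)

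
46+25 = 71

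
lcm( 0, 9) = 0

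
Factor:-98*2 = - 196 = - 2^2*7^2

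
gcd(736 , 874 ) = 46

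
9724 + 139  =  9863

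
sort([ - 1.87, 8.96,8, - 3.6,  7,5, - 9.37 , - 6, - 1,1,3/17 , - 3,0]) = [  -  9.37 , - 6, - 3.6, - 3,-1.87 , - 1, 0,3/17, 1, 5, 7, 8, 8.96 ]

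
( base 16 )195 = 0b110010101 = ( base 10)405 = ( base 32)cl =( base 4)12111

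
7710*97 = 747870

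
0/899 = 0 = 0.00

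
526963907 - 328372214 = 198591693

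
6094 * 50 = 304700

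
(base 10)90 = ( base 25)3F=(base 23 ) 3L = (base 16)5a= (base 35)2k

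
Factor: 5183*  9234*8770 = 2^2*3^5*5^1 * 19^1*71^1*73^1*877^1 = 419730638940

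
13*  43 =559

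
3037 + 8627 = 11664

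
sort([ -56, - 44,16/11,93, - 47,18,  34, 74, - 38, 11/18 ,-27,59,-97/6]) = [ - 56, - 47, - 44,-38,-27, - 97/6,11/18 , 16/11, 18,34,59, 74,93 ]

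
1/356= 1/356= 0.00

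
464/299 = 464/299 = 1.55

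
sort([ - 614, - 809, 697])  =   [- 809,  -  614, 697]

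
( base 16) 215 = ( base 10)533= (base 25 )l8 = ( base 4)20111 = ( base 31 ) h6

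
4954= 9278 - 4324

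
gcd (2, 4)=2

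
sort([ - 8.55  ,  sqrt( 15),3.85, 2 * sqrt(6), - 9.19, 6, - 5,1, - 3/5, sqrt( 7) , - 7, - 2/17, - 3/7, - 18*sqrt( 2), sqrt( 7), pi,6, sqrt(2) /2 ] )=[ - 18*sqrt( 2), - 9.19 ,  -  8.55, - 7  ,- 5,-3/5,-3/7,-2/17, sqrt( 2)/2 , 1, sqrt (7),sqrt( 7 ), pi,  3.85,sqrt( 15),2*sqrt( 6 ),6, 6]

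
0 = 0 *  ( - 185 )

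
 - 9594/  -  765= 12+46/85 = 12.54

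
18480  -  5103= 13377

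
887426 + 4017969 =4905395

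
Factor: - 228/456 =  - 2^( - 1) = - 1/2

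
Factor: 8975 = 5^2*359^1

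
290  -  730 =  - 440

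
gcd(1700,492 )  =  4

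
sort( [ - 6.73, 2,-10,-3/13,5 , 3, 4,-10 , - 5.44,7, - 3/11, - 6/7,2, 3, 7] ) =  [ - 10,-10, - 6.73,  -  5.44,-6/7,-3/11,-3/13,2,2, 3,3 , 4, 5, 7,7]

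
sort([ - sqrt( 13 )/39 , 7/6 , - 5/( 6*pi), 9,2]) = [ - 5/( 6 * pi), - sqrt( 13 ) /39, 7/6,2, 9 ] 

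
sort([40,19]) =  [19 , 40 ]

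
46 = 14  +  32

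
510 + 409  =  919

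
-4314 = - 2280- 2034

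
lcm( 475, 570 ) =2850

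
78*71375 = 5567250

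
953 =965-12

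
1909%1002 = 907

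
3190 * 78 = 248820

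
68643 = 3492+65151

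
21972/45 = 488 + 4/15 =488.27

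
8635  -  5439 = 3196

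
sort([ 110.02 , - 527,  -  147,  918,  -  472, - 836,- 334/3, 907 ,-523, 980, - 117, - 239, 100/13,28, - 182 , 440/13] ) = [ - 836 , - 527, - 523, - 472 , - 239 , - 182, - 147 ,-117,  -  334/3,100/13,28, 440/13, 110.02,  907, 918,980]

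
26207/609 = 26207/609 = 43.03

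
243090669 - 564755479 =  - 321664810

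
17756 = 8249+9507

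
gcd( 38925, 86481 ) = 9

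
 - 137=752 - 889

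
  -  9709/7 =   -  1387 = - 1387.00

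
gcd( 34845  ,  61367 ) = 1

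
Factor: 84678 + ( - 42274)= 42404 = 2^2*10601^1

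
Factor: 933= 3^1*311^1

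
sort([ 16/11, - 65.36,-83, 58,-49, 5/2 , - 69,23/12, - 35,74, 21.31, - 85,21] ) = [ - 85, - 83, - 69,-65.36, - 49, - 35,  16/11, 23/12,  5/2,21, 21.31, 58, 74] 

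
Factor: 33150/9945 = 10/3 = 2^1*3^(-1 )  *5^1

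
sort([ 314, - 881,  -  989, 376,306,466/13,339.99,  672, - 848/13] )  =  [ - 989, - 881, - 848/13,466/13,306, 314, 339.99,376,672] 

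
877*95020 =83332540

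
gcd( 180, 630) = 90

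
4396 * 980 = 4308080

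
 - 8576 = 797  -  9373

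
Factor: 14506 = 2^1*7253^1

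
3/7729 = 3/7729=0.00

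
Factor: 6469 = 6469^1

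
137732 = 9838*14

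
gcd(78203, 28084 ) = 1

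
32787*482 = 15803334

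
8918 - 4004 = 4914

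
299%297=2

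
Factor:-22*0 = 0^1= 0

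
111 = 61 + 50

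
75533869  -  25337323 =50196546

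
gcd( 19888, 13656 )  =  8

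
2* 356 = 712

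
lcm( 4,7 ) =28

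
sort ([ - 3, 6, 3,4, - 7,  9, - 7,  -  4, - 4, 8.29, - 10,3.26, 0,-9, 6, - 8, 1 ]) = [-10, - 9, - 8, - 7, - 7, - 4,-4,- 3, 0,1 , 3,  3.26,  4, 6,  6, 8.29,9 ] 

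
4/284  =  1/71= 0.01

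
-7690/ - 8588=3845/4294 =0.90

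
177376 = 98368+79008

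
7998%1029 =795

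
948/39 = 24+4/13 = 24.31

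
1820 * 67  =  121940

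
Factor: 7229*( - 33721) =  - 243769109  =  -  7229^1*33721^1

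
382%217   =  165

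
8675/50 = 173 + 1/2 = 173.50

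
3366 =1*3366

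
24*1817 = 43608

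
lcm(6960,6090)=48720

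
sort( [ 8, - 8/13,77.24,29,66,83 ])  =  [ - 8/13, 8, 29, 66,77.24 , 83]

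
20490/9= 6830/3  =  2276.67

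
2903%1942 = 961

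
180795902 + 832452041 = 1013247943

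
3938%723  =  323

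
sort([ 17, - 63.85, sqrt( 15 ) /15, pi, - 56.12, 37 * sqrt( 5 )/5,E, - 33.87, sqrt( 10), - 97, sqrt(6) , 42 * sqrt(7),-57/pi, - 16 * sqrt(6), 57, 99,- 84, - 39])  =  [ - 97, - 84, - 63.85, - 56.12 , -16 * sqrt( 6 ), - 39, - 33.87, - 57/pi, sqrt( 15)/15,sqrt( 6 ), E, pi,sqrt( 10 ),37*sqrt( 5 )/5,17,  57, 99, 42*sqrt( 7 )] 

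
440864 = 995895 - 555031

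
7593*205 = 1556565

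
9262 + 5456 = 14718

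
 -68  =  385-453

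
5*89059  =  445295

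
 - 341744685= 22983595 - 364728280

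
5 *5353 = 26765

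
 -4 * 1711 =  - 6844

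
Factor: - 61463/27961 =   -  27961^ ( - 1 )*61463^1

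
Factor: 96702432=2^5*3^1*1007317^1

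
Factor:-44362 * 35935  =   - 2^1*5^1 * 41^1*541^1*7187^1 = - 1594148470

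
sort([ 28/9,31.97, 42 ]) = [ 28/9,31.97 , 42 ]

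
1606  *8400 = 13490400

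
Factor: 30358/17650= 5^( - 2 )*43^1 = 43/25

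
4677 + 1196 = 5873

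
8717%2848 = 173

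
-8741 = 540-9281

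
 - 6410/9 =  - 6410/9 = - 712.22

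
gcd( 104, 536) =8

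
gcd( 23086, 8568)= 238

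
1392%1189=203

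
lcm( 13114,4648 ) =367192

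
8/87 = 8/87 = 0.09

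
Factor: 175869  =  3^2*19541^1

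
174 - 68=106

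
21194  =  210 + 20984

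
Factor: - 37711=-43^1* 877^1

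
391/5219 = 23/307= 0.07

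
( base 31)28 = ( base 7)130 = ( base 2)1000110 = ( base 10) 70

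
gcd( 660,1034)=22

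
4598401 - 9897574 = -5299173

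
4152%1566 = 1020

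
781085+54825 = 835910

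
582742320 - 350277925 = 232464395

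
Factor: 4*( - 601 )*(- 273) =2^2*3^1*7^1 * 13^1*601^1 = 656292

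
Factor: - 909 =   -  3^2*101^1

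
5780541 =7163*807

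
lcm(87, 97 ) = 8439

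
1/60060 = 1/60060  =  0.00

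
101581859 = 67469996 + 34111863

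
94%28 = 10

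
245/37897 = 245/37897 = 0.01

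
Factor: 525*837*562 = 246956850 = 2^1*3^4*5^2*7^1*31^1*281^1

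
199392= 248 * 804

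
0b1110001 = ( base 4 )1301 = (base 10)113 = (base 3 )11012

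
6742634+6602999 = 13345633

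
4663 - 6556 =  - 1893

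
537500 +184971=722471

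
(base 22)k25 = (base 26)ea5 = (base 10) 9729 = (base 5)302404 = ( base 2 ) 10011000000001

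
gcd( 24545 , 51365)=5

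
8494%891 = 475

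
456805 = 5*91361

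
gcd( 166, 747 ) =83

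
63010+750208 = 813218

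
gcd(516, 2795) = 43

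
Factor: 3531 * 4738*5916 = 98973958248 = 2^3*3^2 * 11^1*17^1*23^1 * 29^1*103^1*107^1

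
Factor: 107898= 2^1*3^1*7^2*  367^1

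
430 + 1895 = 2325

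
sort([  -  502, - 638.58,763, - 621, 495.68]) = [-638.58,-621, - 502,495.68, 763]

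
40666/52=20333/26 = 782.04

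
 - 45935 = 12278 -58213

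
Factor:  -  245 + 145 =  - 100 = - 2^2*  5^2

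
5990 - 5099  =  891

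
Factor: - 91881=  - 3^3 * 41^1*83^1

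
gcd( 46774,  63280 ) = 14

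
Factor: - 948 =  - 2^2*3^1*79^1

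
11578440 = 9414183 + 2164257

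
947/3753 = 947/3753= 0.25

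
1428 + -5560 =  - 4132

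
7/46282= 7/46282 =0.00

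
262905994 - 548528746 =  - 285622752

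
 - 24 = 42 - 66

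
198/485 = 198/485= 0.41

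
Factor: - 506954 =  - 2^1*7^3 *739^1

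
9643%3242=3159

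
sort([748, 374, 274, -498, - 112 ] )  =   [ - 498,  -  112,  274, 374,748]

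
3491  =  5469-1978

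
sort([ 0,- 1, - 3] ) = [ - 3, - 1, 0]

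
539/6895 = 77/985 = 0.08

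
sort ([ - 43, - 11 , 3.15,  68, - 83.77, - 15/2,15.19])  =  [ - 83.77, - 43, - 11, - 15/2,3.15,15.19, 68]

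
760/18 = 42 + 2/9 = 42.22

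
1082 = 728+354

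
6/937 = 6/937 = 0.01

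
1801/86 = 1801/86 = 20.94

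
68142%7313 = 2325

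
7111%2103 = 802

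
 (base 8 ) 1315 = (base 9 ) 876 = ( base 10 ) 717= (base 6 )3153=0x2cd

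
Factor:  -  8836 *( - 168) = 2^5*3^1 * 7^1*47^2 = 1484448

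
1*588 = 588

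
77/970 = 77/970=0.08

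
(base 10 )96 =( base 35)2q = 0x60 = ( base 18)56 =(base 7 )165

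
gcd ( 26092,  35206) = 2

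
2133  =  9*237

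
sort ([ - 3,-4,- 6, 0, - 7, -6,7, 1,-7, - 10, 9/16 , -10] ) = [ - 10, - 10, - 7, - 7,-6, - 6, - 4, - 3 , 0,9/16, 1, 7]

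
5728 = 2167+3561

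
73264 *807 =59124048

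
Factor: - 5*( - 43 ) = 215 = 5^1 *43^1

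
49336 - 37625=11711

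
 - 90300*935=- 84430500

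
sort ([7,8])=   [7,8]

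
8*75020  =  600160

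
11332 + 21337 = 32669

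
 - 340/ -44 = 85/11=7.73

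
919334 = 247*3722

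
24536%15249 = 9287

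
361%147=67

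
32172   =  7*4596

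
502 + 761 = 1263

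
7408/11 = 673+ 5/11 = 673.45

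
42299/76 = 42299/76 = 556.57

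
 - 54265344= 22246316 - 76511660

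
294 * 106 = 31164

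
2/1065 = 2/1065 =0.00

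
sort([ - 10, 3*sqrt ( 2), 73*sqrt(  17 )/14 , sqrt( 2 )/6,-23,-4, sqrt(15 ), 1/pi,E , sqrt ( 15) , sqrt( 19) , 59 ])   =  [ - 23, - 10, - 4, sqrt( 2)/6, 1/pi, E, sqrt(15 ),sqrt(15 ), 3*sqrt( 2 ), sqrt ( 19), 73*sqrt(17 ) /14, 59 ]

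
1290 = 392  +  898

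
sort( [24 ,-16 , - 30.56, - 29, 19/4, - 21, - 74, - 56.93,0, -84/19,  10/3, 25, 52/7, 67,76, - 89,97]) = [ - 89, - 74,- 56.93, - 30.56, - 29, - 21, - 16, - 84/19 , 0, 10/3, 19/4, 52/7, 24, 25, 67, 76,97] 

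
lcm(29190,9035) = 379470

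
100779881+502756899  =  603536780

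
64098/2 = 32049  =  32049.00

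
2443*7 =17101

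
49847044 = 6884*7241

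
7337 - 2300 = 5037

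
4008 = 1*4008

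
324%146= 32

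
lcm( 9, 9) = 9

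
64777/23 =2816 + 9/23 = 2816.39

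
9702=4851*2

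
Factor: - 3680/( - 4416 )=2^( - 1)*3^( - 1 )*5^1 = 5/6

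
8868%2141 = 304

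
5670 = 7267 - 1597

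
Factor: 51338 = 2^1*7^1*19^1 * 193^1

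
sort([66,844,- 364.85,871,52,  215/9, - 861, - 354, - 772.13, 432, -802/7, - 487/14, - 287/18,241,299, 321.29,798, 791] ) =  [-861, - 772.13, - 364.85,  -  354, - 802/7,-487/14,-287/18, 215/9, 52,66, 241 , 299, 321.29, 432,791,798,844, 871] 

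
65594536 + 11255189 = 76849725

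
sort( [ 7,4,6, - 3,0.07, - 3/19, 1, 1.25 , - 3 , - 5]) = [ - 5, - 3, - 3, - 3/19,0.07, 1,1.25,  4, 6,7 ]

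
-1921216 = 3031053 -4952269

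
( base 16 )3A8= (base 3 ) 1021200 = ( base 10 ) 936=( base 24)1F0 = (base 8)1650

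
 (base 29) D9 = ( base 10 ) 386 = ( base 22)HC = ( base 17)15c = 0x182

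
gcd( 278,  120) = 2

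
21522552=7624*2823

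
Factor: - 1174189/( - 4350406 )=2^ (- 1)*29^(-1) * 61^1*107^( -1)*701^( - 1) * 19249^1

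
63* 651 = 41013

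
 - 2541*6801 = -17281341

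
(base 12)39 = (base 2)101101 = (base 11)41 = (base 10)45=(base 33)1C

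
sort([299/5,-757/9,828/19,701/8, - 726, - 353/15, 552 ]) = [ - 726,-757/9, - 353/15, 828/19,299/5,701/8,552]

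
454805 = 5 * 90961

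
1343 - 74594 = - 73251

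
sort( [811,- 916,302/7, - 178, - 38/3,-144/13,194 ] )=[ - 916, - 178,-38/3, - 144/13,302/7, 194,811]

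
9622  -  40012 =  - 30390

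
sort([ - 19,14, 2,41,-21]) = [ - 21, - 19,  2,14, 41] 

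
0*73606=0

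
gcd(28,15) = 1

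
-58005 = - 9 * 6445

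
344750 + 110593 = 455343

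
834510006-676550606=157959400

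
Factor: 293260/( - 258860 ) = -7^( -1) * 11^1*31^1 * 43^( - 1) =- 341/301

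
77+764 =841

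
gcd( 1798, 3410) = 62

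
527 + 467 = 994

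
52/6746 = 26/3373=0.01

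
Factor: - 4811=  -  17^1  *  283^1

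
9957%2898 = 1263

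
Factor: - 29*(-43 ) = 29^1*43^1 = 1247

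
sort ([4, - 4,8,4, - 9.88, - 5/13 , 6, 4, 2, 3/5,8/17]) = [  -  9.88, - 4,  -  5/13,8/17, 3/5 , 2,4,  4 , 4 , 6, 8 ] 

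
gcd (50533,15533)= 7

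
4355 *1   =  4355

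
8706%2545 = 1071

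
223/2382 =223/2382 = 0.09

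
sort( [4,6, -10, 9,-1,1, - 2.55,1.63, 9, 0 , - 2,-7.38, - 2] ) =[ - 10, - 7.38, - 2.55, - 2,  -  2  , - 1,0,1, 1.63, 4, 6 , 9,9 ]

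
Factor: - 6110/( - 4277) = 10/7 = 2^1* 5^1*7^ (-1) 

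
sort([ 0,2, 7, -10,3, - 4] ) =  [  -  10,-4,0, 2, 3,7]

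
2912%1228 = 456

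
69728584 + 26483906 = 96212490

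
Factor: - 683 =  - 683^1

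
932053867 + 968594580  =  1900648447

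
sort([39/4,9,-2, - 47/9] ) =[ - 47/9,  -  2,9,39/4]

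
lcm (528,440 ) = 2640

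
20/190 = 2/19 = 0.11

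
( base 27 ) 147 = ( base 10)844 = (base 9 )1137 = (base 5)11334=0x34c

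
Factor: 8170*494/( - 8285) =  - 2^2 * 13^1*19^2*43^1*1657^( - 1) = - 807196/1657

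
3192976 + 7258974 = 10451950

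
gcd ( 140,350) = 70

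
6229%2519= 1191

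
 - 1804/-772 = 2 + 65/193 =2.34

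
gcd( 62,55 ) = 1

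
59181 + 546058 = 605239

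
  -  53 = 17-70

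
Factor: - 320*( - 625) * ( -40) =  - 2^9*5^6 = - 8000000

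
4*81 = 324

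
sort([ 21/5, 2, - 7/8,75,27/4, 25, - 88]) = [ -88,-7/8,2 , 21/5 , 27/4,  25,75 ] 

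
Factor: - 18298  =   - 2^1*7^1*1307^1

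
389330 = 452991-63661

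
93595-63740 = 29855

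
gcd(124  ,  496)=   124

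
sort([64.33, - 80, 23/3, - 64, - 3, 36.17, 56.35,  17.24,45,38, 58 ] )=[ - 80, - 64, - 3,23/3,17.24,  36.17, 38,45  ,  56.35,58, 64.33 ] 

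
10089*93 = 938277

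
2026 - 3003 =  -977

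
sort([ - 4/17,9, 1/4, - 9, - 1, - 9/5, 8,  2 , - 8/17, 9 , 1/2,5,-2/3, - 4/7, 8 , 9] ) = [ - 9 , - 9/5, - 1,-2/3,-4/7, - 8/17,-4/17,1/4,1/2, 2, 5, 8,8,9 , 9,9]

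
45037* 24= 1080888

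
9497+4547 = 14044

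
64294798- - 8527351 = 72822149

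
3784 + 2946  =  6730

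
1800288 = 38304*47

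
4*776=3104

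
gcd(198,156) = 6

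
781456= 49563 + 731893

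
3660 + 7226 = 10886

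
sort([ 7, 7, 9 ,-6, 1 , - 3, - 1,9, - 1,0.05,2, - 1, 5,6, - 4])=[ - 6, - 4,-3, - 1, - 1 , - 1, 0.05, 1, 2, 5, 6, 7, 7,9,  9]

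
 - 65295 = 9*(- 7255) 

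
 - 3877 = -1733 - 2144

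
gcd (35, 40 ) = 5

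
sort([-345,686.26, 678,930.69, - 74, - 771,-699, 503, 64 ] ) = [-771, - 699, - 345,- 74,64,503, 678, 686.26, 930.69 ] 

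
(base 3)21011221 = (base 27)74p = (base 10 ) 5236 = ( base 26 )7ja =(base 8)12164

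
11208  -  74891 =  - 63683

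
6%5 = 1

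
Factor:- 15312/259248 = - 29/491 = - 29^1*491^( - 1) 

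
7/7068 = 7/7068 = 0.00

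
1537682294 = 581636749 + 956045545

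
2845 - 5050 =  - 2205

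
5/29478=5/29478 =0.00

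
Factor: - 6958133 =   -  7^1*13^1*76463^1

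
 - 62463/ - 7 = 8923+2/7 = 8923.29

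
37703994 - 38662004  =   - 958010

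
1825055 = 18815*97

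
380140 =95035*4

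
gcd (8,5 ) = 1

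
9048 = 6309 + 2739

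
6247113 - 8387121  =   - 2140008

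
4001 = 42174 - 38173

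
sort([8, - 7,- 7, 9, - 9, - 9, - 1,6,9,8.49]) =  [ - 9 , - 9, - 7,-7, - 1, 6,8, 8.49,9,9] 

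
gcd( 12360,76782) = 6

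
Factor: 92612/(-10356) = - 3^ ( - 1 )*13^2*137^1*863^ ( - 1) = - 23153/2589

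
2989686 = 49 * 61014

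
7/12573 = 7/12573  =  0.00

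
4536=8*567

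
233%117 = 116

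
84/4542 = 14/757 = 0.02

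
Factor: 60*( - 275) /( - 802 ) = 2^1*3^1 * 5^3*11^1*401^( - 1 ) = 8250/401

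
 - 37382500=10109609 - 47492109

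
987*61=60207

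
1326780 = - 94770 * ( - 14)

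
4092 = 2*2046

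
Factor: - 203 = - 7^1*29^1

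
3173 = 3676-503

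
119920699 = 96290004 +23630695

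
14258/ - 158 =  - 91 + 60/79 = - 90.24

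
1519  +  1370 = 2889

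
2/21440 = 1/10720 = 0.00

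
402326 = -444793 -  - 847119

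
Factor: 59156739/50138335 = 3^2*5^( - 1 )*13^( -1) * 771359^(-1 )*6572971^1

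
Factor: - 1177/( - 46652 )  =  2^( - 2 )*11^1*109^ ( - 1)= 11/436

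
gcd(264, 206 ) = 2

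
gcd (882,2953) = 1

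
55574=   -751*( -74 )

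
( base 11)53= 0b111010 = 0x3a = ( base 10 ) 58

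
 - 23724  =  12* ( - 1977)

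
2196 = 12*183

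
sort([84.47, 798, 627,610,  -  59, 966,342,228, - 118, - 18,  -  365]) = [ - 365, - 118, - 59,- 18,84.47,228,342 , 610, 627,798, 966] 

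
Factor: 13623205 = 5^1*17^1*83^1 * 1931^1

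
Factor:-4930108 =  - 2^2*1232527^1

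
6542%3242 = 58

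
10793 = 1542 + 9251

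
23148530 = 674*34345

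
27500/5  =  5500=5500.00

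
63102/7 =9014 + 4/7 = 9014.57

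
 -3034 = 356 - 3390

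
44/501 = 44/501 = 0.09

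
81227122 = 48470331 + 32756791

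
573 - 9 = 564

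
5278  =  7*754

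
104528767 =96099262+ 8429505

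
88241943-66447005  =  21794938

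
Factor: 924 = 2^2 * 3^1*7^1 * 11^1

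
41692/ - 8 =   -  5212 + 1/2 =- 5211.50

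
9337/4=2334  +  1/4  =  2334.25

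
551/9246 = 551/9246 = 0.06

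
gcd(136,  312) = 8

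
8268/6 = 1378  =  1378.00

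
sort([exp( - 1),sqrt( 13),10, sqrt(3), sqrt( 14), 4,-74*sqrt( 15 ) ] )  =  [ - 74*sqrt( 15)  ,  exp(  -  1), sqrt( 3 ), sqrt(13), sqrt(14 ), 4, 10]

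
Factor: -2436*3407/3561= - 2766484/1187 = -2^2*7^1*29^1 * 1187^( - 1)*3407^1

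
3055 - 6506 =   -  3451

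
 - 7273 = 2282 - 9555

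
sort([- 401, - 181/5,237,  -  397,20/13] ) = [ - 401, - 397, - 181/5, 20/13,237 ] 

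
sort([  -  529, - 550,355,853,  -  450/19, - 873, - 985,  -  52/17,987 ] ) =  [  -  985, - 873,  -  550, - 529, - 450/19 , - 52/17 , 355, 853,987 ]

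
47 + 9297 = 9344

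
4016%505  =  481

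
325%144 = 37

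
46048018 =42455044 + 3592974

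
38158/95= 401 + 63/95 =401.66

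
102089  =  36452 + 65637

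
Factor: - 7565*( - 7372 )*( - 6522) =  - 363726591960 =- 2^3 *3^1*5^1 * 17^1 * 19^1*89^1*97^1*1087^1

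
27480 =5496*5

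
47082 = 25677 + 21405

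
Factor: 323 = 17^1*19^1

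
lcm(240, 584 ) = 17520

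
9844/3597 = 2 + 2650/3597 = 2.74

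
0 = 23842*0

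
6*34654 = 207924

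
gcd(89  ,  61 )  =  1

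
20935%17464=3471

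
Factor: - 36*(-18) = 648 = 2^3*3^4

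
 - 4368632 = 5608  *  ( - 779)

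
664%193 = 85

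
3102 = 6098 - 2996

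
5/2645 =1/529  =  0.00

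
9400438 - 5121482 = 4278956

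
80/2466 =40/1233=0.03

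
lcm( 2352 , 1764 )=7056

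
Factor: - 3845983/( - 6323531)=349^( - 1)*18119^( - 1)*3845983^1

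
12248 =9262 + 2986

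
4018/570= 2009/285  =  7.05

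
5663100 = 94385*60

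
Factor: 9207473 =11^1*837043^1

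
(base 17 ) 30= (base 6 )123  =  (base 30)1l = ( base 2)110011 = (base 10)51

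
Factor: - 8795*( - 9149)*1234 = 2^1*5^1*7^1 * 617^1 * 1307^1 * 1759^1 = 99294371470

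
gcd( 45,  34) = 1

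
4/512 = 1/128 = 0.01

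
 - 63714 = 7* ( - 9102)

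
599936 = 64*9374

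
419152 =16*26197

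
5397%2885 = 2512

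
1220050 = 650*1877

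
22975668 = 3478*6606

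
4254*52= 221208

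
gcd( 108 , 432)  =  108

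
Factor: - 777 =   -  3^1*7^1*37^1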